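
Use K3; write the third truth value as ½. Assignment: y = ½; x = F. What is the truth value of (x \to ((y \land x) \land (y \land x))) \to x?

y \land x = ½ \land F = F
y \land x = ½ \land F = F
(y \land x) \land (y \land x) = F \land F = F
x \to ((y \land x) \land (y \land x)) = F \to F = T
(x \to ((y \land x) \land (y \land x))) \to x = T \to F = F

F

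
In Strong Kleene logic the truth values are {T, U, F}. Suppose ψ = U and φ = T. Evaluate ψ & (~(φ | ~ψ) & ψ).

F

~ψ = ~U = U
φ | ~ψ = T | U = T
~(φ | ~ψ) = ~T = F
~(φ | ~ψ) & ψ = F & U = F
ψ & (~(φ | ~ψ) & ψ) = U & F = F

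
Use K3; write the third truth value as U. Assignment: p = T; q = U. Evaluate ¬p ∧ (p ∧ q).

¬p = ¬T = F
p ∧ q = T ∧ U = U
¬p ∧ (p ∧ q) = F ∧ U = F

F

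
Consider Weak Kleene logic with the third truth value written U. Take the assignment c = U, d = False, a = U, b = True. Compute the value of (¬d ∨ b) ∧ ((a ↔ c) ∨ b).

¬d = ¬False = True
¬d ∨ b = True ∨ True = True
a ↔ c = U ↔ U = U
(a ↔ c) ∨ b = U ∨ True = U
(¬d ∨ b) ∧ ((a ↔ c) ∨ b) = True ∧ U = U

U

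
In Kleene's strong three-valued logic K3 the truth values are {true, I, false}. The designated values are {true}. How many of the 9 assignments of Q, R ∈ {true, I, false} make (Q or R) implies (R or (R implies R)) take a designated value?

Of the 9 assignments, 6 give a value in {true}.

6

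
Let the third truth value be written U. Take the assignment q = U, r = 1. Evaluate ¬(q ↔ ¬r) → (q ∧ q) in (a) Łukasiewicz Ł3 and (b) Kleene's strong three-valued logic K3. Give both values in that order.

In Łukasiewicz Ł3: ¬r = ¬1 = 0
q ↔ ¬r = U ↔ 0 = U  [1 − |½−0|]
¬(q ↔ ¬r) = ¬U = U
q ∧ q = U ∧ U = U
¬(q ↔ ¬r) → (q ∧ q) = U → U = 1
In Kleene's strong three-valued logic K3: ¬r = ¬1 = 0
q ↔ ¬r = U ↔ 0 = U
¬(q ↔ ¬r) = ¬U = U
q ∧ q = U ∧ U = U
¬(q ↔ ¬r) → (q ∧ q) = U → U = U  [¬U ∨ U]
They differ because Łukasiewicz Ł3 and Kleene's strong three-valued logic K3 treat U differently under implication.

1; U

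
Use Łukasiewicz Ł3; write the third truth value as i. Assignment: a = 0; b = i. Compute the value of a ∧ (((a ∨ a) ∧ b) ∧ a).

a ∨ a = 0 ∨ 0 = 0
(a ∨ a) ∧ b = 0 ∧ i = 0
((a ∨ a) ∧ b) ∧ a = 0 ∧ 0 = 0
a ∧ (((a ∨ a) ∧ b) ∧ a) = 0 ∧ 0 = 0

0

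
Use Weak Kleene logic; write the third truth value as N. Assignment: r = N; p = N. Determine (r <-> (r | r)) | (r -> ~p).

r | r = N | N = N
r <-> (r | r) = N <-> N = N
~p = ~N = N
r -> ~p = N -> N = N  [any arg is the third value ⇒ result is the third value]
(r <-> (r | r)) | (r -> ~p) = N | N = N

N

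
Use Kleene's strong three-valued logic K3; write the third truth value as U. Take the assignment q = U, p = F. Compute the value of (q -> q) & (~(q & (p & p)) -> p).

q -> q = U -> U = U  [~U | U]
p & p = F & F = F
q & (p & p) = U & F = F
~(q & (p & p)) = ~F = T
~(q & (p & p)) -> p = T -> F = F
(q -> q) & (~(q & (p & p)) -> p) = U & F = F

F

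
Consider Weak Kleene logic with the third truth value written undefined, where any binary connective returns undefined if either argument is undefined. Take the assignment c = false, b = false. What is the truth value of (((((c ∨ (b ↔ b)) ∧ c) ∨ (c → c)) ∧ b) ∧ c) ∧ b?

b ↔ b = false ↔ false = true
c ∨ (b ↔ b) = false ∨ true = true
(c ∨ (b ↔ b)) ∧ c = true ∧ false = false
c → c = false → false = true
((c ∨ (b ↔ b)) ∧ c) ∨ (c → c) = false ∨ true = true
(((c ∨ (b ↔ b)) ∧ c) ∨ (c → c)) ∧ b = true ∧ false = false
((((c ∨ (b ↔ b)) ∧ c) ∨ (c → c)) ∧ b) ∧ c = false ∧ false = false
(((((c ∨ (b ↔ b)) ∧ c) ∨ (c → c)) ∧ b) ∧ c) ∧ b = false ∧ false = false

false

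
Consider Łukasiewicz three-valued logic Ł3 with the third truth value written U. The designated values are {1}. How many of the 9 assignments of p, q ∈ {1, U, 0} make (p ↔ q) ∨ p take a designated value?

Of the 9 assignments, 5 give a value in {1}.

5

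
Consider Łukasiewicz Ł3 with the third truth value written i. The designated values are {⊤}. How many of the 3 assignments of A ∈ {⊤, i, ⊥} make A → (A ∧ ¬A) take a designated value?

A=⊤: ⊥ ·
A=i: ⊤ ✓
A=⊥: ⊤ ✓

2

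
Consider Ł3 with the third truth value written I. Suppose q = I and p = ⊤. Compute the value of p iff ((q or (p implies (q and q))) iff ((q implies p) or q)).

I

q and q = I and I = I
p implies (q and q) = ⊤ implies I = I
q or (p implies (q and q)) = I or I = I
q implies p = I implies ⊤ = ⊤
(q implies p) or q = ⊤ or I = ⊤
(q or (p implies (q and q))) iff ((q implies p) or q) = I iff ⊤ = I
p iff ((q or (p implies (q and q))) iff ((q implies p) or q)) = ⊤ iff I = I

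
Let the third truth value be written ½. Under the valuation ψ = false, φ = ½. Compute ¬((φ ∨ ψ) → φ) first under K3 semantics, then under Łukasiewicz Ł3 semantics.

½; false

In K3: φ ∨ ψ = ½ ∨ false = ½
(φ ∨ ψ) → φ = ½ → ½ = ½  [¬½ ∨ ½]
¬((φ ∨ ψ) → φ) = ¬½ = ½
In Łukasiewicz Ł3: φ ∨ ψ = ½ ∨ false = ½
(φ ∨ ψ) → φ = ½ → ½ = true  [min(1, 1−½+½)]
¬((φ ∨ ψ) → φ) = ¬true = false
They differ because K3 and Łukasiewicz Ł3 treat ½ differently under implication.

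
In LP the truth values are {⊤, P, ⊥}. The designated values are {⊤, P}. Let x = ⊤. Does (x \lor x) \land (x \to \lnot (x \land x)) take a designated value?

No

x \lor x = ⊤ \lor ⊤ = ⊤
x \land x = ⊤ \land ⊤ = ⊤
\lnot (x \land x) = \lnot ⊤ = ⊥
x \to \lnot (x \land x) = ⊤ \to ⊥ = ⊥
(x \lor x) \land (x \to \lnot (x \land x)) = ⊤ \land ⊥ = ⊥
⊥ ∉ {⊤, P}.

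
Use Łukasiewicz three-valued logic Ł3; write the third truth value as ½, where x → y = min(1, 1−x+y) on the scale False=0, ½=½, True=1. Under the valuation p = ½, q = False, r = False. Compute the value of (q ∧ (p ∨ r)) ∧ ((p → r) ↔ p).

p ∨ r = ½ ∨ False = ½
q ∧ (p ∨ r) = False ∧ ½ = False
p → r = ½ → False = ½  [min(1, 1−½+0)]
(p → r) ↔ p = ½ ↔ ½ = True
(q ∧ (p ∨ r)) ∧ ((p → r) ↔ p) = False ∧ True = False

False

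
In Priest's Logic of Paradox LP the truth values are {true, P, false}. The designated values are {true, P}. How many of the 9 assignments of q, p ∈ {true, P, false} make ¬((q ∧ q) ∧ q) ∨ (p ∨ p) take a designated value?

8

Of the 9 assignments, 8 give a value in {true, P}.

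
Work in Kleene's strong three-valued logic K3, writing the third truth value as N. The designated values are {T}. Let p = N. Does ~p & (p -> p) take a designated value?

No

~p = ~N = N
p -> p = N -> N = N  [~N | N]
~p & (p -> p) = N & N = N
N ∉ {T}.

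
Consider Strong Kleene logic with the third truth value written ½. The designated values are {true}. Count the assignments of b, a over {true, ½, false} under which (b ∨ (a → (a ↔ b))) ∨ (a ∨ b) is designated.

Of the 9 assignments, 7 give a value in {true}.

7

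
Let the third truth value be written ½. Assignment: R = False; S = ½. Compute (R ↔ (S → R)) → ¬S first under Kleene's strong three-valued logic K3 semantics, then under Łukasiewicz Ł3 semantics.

In Kleene's strong three-valued logic K3: S → R = ½ → False = ½
R ↔ (S → R) = False ↔ ½ = ½
¬S = ¬½ = ½
(R ↔ (S → R)) → ¬S = ½ → ½ = ½
In Łukasiewicz Ł3: S → R = ½ → False = ½
R ↔ (S → R) = False ↔ ½ = ½
¬S = ¬½ = ½
(R ↔ (S → R)) → ¬S = ½ → ½ = True
They differ because Kleene's strong three-valued logic K3 and Łukasiewicz Ł3 treat ½ differently under implication.

½; True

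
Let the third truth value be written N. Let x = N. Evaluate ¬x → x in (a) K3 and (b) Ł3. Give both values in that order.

N; True

In K3: ¬x = ¬N = N
¬x → x = N → N = N  [¬N ∨ N]
In Ł3: ¬x = ¬N = N
¬x → x = N → N = True  [min(1, 1−½+½)]
They differ because K3 and Ł3 treat N differently under implication.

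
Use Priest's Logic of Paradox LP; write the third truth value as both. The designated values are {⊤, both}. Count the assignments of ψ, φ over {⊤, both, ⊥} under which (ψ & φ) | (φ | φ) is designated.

Of the 9 assignments, 6 give a value in {⊤, both}.

6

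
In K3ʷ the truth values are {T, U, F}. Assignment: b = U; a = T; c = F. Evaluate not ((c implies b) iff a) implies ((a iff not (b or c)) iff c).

c implies b = F implies U = U
(c implies b) iff a = U iff T = U
not ((c implies b) iff a) = not U = U
b or c = U or F = U
not (b or c) = not U = U
a iff not (b or c) = T iff U = U
(a iff not (b or c)) iff c = U iff F = U
not ((c implies b) iff a) implies ((a iff not (b or c)) iff c) = U implies U = U

U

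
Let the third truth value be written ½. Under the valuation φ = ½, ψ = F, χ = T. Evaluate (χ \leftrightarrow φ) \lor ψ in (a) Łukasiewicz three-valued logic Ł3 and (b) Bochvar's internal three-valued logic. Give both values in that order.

½; ½

In Łukasiewicz three-valued logic Ł3: χ \leftrightarrow φ = T \leftrightarrow ½ = ½  [1 − |1−½|]
(χ \leftrightarrow φ) \lor ψ = ½ \lor F = ½
In Bochvar's internal three-valued logic: χ \leftrightarrow φ = T \leftrightarrow ½ = ½
(χ \leftrightarrow φ) \lor ψ = ½ \lor F = ½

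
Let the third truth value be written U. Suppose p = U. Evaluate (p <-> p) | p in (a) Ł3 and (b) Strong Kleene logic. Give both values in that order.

In Ł3: p <-> p = U <-> U = True
(p <-> p) | p = True | U = True
In Strong Kleene logic: p <-> p = U <-> U = U
(p <-> p) | p = U | U = U
They differ because Ł3 and Strong Kleene logic treat U differently under implication.

True; U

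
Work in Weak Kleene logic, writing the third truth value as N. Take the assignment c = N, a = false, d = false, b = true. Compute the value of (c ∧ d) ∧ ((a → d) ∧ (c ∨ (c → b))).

N

c ∧ d = N ∧ false = N
a → d = false → false = true
c → b = N → true = N  [any arg is the third value ⇒ result is the third value]
c ∨ (c → b) = N ∨ N = N
(a → d) ∧ (c ∨ (c → b)) = true ∧ N = N
(c ∧ d) ∧ ((a → d) ∧ (c ∨ (c → b))) = N ∧ N = N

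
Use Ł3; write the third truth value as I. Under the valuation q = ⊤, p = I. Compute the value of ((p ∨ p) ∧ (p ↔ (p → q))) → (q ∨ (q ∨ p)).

p ∨ p = I ∨ I = I
p → q = I → ⊤ = ⊤  [min(1, 1−½+1)]
p ↔ (p → q) = I ↔ ⊤ = I
(p ∨ p) ∧ (p ↔ (p → q)) = I ∧ I = I
q ∨ p = ⊤ ∨ I = ⊤
q ∨ (q ∨ p) = ⊤ ∨ ⊤ = ⊤
((p ∨ p) ∧ (p ↔ (p → q))) → (q ∨ (q ∨ p)) = I → ⊤ = ⊤

⊤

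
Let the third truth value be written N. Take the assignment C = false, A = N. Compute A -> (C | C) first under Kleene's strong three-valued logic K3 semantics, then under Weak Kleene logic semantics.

In Kleene's strong three-valued logic K3: C | C = false | false = false
A -> (C | C) = N -> false = N  [~N | false]
In Weak Kleene logic: C | C = false | false = false
A -> (C | C) = N -> false = N

N; N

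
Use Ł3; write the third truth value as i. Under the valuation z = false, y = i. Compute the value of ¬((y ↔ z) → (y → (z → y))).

false

y ↔ z = i ↔ false = i
z → y = false → i = true
y → (z → y) = i → true = true
(y ↔ z) → (y → (z → y)) = i → true = true
¬((y ↔ z) → (y → (z → y))) = ¬true = false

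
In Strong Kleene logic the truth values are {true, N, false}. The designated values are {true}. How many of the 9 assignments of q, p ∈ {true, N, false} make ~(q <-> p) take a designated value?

Designated under: (q=true, p=false); (q=false, p=true).

2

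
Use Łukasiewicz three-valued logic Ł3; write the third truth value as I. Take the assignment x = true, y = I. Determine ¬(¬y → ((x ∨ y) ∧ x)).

false

¬y = ¬I = I
x ∨ y = true ∨ I = true
(x ∨ y) ∧ x = true ∧ true = true
¬y → ((x ∨ y) ∧ x) = I → true = true
¬(¬y → ((x ∨ y) ∧ x)) = ¬true = false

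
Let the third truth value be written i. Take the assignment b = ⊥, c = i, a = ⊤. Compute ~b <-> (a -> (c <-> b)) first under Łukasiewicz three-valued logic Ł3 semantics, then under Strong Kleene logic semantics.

i; i

In Łukasiewicz three-valued logic Ł3: ~b = ~⊥ = ⊤
c <-> b = i <-> ⊥ = i
a -> (c <-> b) = ⊤ -> i = i
~b <-> (a -> (c <-> b)) = ⊤ <-> i = i
In Strong Kleene logic: ~b = ~⊥ = ⊤
c <-> b = i <-> ⊥ = i
a -> (c <-> b) = ⊤ -> i = i  [~⊤ | i]
~b <-> (a -> (c <-> b)) = ⊤ <-> i = i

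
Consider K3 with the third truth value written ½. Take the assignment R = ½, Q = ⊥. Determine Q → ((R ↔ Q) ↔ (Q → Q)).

R ↔ Q = ½ ↔ ⊥ = ½
Q → Q = ⊥ → ⊥ = ⊤
(R ↔ Q) ↔ (Q → Q) = ½ ↔ ⊤ = ½
Q → ((R ↔ Q) ↔ (Q → Q)) = ⊥ → ½ = ⊤  [¬⊥ ∨ ½]

⊤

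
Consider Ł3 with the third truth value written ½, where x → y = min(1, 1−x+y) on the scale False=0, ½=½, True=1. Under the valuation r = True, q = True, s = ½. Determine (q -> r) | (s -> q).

True

q -> r = True -> True = True
s -> q = ½ -> True = True  [min(1, 1−½+1)]
(q -> r) | (s -> q) = True | True = True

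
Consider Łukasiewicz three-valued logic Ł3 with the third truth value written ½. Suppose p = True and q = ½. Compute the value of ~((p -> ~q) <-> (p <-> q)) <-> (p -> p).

False

~q = ~½ = ½
p -> ~q = True -> ½ = ½  [min(1, 1−1+½)]
p <-> q = True <-> ½ = ½
(p -> ~q) <-> (p <-> q) = ½ <-> ½ = True
~((p -> ~q) <-> (p <-> q)) = ~True = False
p -> p = True -> True = True
~((p -> ~q) <-> (p <-> q)) <-> (p -> p) = False <-> True = False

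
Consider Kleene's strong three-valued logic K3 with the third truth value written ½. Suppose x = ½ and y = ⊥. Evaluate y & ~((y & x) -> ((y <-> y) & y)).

⊥

y & x = ⊥ & ½ = ⊥
y <-> y = ⊥ <-> ⊥ = ⊤
(y <-> y) & y = ⊤ & ⊥ = ⊥
(y & x) -> ((y <-> y) & y) = ⊥ -> ⊥ = ⊤
~((y & x) -> ((y <-> y) & y)) = ~⊤ = ⊥
y & ~((y & x) -> ((y <-> y) & y)) = ⊥ & ⊥ = ⊥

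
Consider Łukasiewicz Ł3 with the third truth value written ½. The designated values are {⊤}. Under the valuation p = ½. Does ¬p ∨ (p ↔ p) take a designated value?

Yes

¬p = ¬½ = ½
p ↔ p = ½ ↔ ½ = ⊤
¬p ∨ (p ↔ p) = ½ ∨ ⊤ = ⊤
⊤ ∈ {⊤}.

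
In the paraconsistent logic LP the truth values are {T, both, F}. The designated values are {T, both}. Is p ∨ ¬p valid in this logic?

Every assignment of p over {T, both, F} gives a value in {T, both}.
In particular, with p=both: p ∨ ¬p = both.

Yes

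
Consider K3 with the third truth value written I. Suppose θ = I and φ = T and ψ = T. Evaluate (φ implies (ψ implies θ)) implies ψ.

T

ψ implies θ = T implies I = I  [not T or I]
φ implies (ψ implies θ) = T implies I = I
(φ implies (ψ implies θ)) implies ψ = I implies T = T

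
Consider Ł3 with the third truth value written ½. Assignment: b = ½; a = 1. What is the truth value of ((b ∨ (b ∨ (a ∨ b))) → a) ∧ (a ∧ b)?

½

a ∨ b = 1 ∨ ½ = 1
b ∨ (a ∨ b) = ½ ∨ 1 = 1
b ∨ (b ∨ (a ∨ b)) = ½ ∨ 1 = 1
(b ∨ (b ∨ (a ∨ b))) → a = 1 → 1 = 1
a ∧ b = 1 ∧ ½ = ½
((b ∨ (b ∨ (a ∨ b))) → a) ∧ (a ∧ b) = 1 ∧ ½ = ½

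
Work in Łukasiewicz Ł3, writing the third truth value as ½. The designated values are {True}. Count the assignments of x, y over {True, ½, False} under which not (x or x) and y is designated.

Designated under: (x=False, y=True).

1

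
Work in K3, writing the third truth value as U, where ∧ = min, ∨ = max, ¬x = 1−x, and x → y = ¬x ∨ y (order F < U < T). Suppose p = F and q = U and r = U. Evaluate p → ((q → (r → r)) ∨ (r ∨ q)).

T

r → r = U → U = U
q → (r → r) = U → U = U
r ∨ q = U ∨ U = U
(q → (r → r)) ∨ (r ∨ q) = U ∨ U = U
p → ((q → (r → r)) ∨ (r ∨ q)) = F → U = T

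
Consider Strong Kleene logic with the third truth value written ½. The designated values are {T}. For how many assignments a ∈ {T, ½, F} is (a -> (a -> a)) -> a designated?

1

a=T: T ✓
a=½: ½ ·
a=F: F ·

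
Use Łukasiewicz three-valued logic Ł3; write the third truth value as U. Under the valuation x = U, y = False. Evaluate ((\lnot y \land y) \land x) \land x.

\lnot y = \lnot False = True
\lnot y \land y = True \land False = False
(\lnot y \land y) \land x = False \land U = False
((\lnot y \land y) \land x) \land x = False \land U = False

False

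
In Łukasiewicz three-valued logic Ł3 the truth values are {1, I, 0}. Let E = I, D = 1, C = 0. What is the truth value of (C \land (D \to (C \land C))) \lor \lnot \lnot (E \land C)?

0

C \land C = 0 \land 0 = 0
D \to (C \land C) = 1 \to 0 = 0
C \land (D \to (C \land C)) = 0 \land 0 = 0
E \land C = I \land 0 = 0
\lnot (E \land C) = \lnot 0 = 1
\lnot \lnot (E \land C) = \lnot 1 = 0
(C \land (D \to (C \land C))) \lor \lnot \lnot (E \land C) = 0 \lor 0 = 0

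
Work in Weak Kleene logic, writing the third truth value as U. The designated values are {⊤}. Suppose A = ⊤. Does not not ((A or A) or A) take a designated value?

A or A = ⊤ or ⊤ = ⊤
(A or A) or A = ⊤ or ⊤ = ⊤
not ((A or A) or A) = not ⊤ = ⊥
not not ((A or A) or A) = not ⊥ = ⊤
⊤ ∈ {⊤}.

Yes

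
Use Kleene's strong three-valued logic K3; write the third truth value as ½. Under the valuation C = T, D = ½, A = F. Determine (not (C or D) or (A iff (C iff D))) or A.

C or D = T or ½ = T
not (C or D) = not T = F
C iff D = T iff ½ = ½
A iff (C iff D) = F iff ½ = ½
not (C or D) or (A iff (C iff D)) = F or ½ = ½
(not (C or D) or (A iff (C iff D))) or A = ½ or F = ½

½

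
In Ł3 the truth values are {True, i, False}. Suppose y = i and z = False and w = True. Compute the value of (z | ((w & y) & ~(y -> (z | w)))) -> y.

w & y = True & i = i
z | w = False | True = True
y -> (z | w) = i -> True = True  [min(1, 1−½+1)]
~(y -> (z | w)) = ~True = False
(w & y) & ~(y -> (z | w)) = i & False = False
z | ((w & y) & ~(y -> (z | w))) = False | False = False
(z | ((w & y) & ~(y -> (z | w)))) -> y = False -> i = True

True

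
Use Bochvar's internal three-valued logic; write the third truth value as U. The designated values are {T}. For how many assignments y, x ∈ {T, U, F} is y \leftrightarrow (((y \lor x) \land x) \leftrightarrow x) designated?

2

Designated under: (y=T, x=T); (y=T, x=F).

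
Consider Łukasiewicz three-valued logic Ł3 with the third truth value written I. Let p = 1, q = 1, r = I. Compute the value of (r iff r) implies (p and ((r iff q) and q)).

I

r iff r = I iff I = 1  [1 − |½−½|]
r iff q = I iff 1 = I
(r iff q) and q = I and 1 = I
p and ((r iff q) and q) = 1 and I = I
(r iff r) implies (p and ((r iff q) and q)) = 1 implies I = I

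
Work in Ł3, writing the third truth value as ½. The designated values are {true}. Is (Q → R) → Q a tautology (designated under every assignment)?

No

Countermodel: Q=½, R=true gives ½, which is not designated.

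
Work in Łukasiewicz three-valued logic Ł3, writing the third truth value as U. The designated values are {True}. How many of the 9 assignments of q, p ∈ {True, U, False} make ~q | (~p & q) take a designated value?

Designated under: (q=True, p=False); (q=False, p=True); (q=False, p=U); (q=False, p=False).

4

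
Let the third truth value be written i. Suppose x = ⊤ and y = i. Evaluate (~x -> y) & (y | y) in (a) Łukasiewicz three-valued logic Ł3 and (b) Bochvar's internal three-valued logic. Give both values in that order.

In Łukasiewicz three-valued logic Ł3: ~x = ~⊤ = ⊥
~x -> y = ⊥ -> i = ⊤  [min(1, 1−0+½)]
y | y = i | i = i
(~x -> y) & (y | y) = ⊤ & i = i
In Bochvar's internal three-valued logic: ~x = ~⊤ = ⊥
~x -> y = ⊥ -> i = i  [any arg is the third value ⇒ result is the third value]
y | y = i | i = i
(~x -> y) & (y | y) = i & i = i

i; i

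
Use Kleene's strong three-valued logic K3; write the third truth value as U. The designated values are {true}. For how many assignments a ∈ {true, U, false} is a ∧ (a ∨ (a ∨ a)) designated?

1

a=true: true ✓
a=U: U ·
a=false: false ·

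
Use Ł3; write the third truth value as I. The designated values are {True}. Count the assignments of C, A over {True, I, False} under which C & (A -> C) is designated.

Designated under: (C=True, A=True); (C=True, A=I); (C=True, A=False).

3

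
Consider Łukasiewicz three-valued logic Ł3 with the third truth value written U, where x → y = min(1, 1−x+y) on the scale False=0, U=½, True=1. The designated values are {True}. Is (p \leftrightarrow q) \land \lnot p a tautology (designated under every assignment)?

No

Countermodel: p=True, q=True gives False, which is not designated.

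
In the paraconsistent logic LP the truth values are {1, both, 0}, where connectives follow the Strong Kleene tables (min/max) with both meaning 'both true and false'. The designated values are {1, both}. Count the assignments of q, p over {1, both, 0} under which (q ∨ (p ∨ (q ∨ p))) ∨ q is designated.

8

Of the 9 assignments, 8 give a value in {1, both}.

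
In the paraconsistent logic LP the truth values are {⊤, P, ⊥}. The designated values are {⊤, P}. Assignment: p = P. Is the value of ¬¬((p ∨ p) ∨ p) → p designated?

Yes

p ∨ p = P ∨ P = P
(p ∨ p) ∨ p = P ∨ P = P
¬((p ∨ p) ∨ p) = ¬P = P
¬¬((p ∨ p) ∨ p) = ¬P = P
¬¬((p ∨ p) ∨ p) → p = P → P = P  [¬P ∨ P]
P ∈ {⊤, P}.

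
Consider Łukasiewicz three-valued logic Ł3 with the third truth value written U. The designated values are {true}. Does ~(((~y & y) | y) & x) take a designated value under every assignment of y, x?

Countermodel: y=true, x=true gives false, which is not designated.

No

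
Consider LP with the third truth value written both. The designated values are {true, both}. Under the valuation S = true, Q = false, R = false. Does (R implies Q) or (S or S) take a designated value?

R implies Q = false implies false = true
S or S = true or true = true
(R implies Q) or (S or S) = true or true = true
true ∈ {true, both}.

Yes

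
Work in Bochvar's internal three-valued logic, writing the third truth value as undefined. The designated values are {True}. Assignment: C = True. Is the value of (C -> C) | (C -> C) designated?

Yes

C -> C = True -> True = True
C -> C = True -> True = True
(C -> C) | (C -> C) = True | True = True
True ∈ {True}.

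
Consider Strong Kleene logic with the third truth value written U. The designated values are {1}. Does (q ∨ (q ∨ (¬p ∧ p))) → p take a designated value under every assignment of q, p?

No

Countermodel: q=1, p=U gives U, which is not designated.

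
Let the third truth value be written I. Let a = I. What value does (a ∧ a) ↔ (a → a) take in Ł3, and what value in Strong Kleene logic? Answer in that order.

I; I

In Ł3: a ∧ a = I ∧ I = I
a → a = I → I = 1  [min(1, 1−½+½)]
(a ∧ a) ↔ (a → a) = I ↔ 1 = I
In Strong Kleene logic: a ∧ a = I ∧ I = I
a → a = I → I = I
(a ∧ a) ↔ (a → a) = I ↔ I = I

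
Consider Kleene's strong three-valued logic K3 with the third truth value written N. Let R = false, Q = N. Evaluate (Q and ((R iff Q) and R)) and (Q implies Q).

false

R iff Q = false iff N = N
(R iff Q) and R = N and false = false
Q and ((R iff Q) and R) = N and false = false
Q implies Q = N implies N = N  [not N or N]
(Q and ((R iff Q) and R)) and (Q implies Q) = false and N = false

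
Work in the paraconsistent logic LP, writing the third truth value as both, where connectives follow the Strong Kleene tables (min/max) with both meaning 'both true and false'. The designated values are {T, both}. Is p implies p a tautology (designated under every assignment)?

Yes

Every assignment of p over {T, both, F} gives a value in {T, both}.
In particular, with p=both: p implies p = both.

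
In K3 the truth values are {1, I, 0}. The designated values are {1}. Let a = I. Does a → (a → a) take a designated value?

No

a → a = I → I = I  [¬I ∨ I]
a → (a → a) = I → I = I
I ∉ {1}.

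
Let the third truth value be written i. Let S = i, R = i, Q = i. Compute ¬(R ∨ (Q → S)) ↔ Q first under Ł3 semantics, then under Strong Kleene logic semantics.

i; i

In Ł3: Q → S = i → i = T  [min(1, 1−½+½)]
R ∨ (Q → S) = i ∨ T = T
¬(R ∨ (Q → S)) = ¬T = F
¬(R ∨ (Q → S)) ↔ Q = F ↔ i = i
In Strong Kleene logic: Q → S = i → i = i  [¬i ∨ i]
R ∨ (Q → S) = i ∨ i = i
¬(R ∨ (Q → S)) = ¬i = i
¬(R ∨ (Q → S)) ↔ Q = i ↔ i = i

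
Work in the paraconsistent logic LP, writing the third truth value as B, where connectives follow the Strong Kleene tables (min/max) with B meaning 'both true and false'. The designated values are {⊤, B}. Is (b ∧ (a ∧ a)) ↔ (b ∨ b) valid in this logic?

Countermodel: b=⊤, a=⊥ gives ⊥, which is not designated.

No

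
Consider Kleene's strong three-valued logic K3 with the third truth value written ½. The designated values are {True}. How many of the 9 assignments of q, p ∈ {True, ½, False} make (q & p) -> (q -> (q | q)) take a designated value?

7

Of the 9 assignments, 7 give a value in {True}.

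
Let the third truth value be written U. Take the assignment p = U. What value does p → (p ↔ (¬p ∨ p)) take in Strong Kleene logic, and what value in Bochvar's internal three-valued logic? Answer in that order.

U; U

In Strong Kleene logic: ¬p = ¬U = U
¬p ∨ p = U ∨ U = U
p ↔ (¬p ∨ p) = U ↔ U = U
p → (p ↔ (¬p ∨ p)) = U → U = U  [¬U ∨ U]
In Bochvar's internal three-valued logic: ¬p = ¬U = U
¬p ∨ p = U ∨ U = U
p ↔ (¬p ∨ p) = U ↔ U = U
p → (p ↔ (¬p ∨ p)) = U → U = U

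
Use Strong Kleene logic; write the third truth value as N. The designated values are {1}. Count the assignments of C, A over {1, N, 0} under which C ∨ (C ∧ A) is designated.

Designated under: (C=1, A=1); (C=1, A=N); (C=1, A=0).

3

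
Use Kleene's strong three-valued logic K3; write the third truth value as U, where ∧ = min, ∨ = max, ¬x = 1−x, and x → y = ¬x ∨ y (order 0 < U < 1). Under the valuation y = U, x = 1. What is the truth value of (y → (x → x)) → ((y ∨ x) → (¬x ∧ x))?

0

x → x = 1 → 1 = 1
y → (x → x) = U → 1 = 1  [¬U ∨ 1]
y ∨ x = U ∨ 1 = 1
¬x = ¬1 = 0
¬x ∧ x = 0 ∧ 1 = 0
(y ∨ x) → (¬x ∧ x) = 1 → 0 = 0
(y → (x → x)) → ((y ∨ x) → (¬x ∧ x)) = 1 → 0 = 0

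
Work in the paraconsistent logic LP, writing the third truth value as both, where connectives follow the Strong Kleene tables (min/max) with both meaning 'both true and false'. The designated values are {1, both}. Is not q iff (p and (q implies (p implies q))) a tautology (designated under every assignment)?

No

Countermodel: q=1, p=1 gives 0, which is not designated.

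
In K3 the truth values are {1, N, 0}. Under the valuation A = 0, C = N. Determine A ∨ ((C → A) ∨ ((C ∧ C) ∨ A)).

N

C → A = N → 0 = N
C ∧ C = N ∧ N = N
(C ∧ C) ∨ A = N ∨ 0 = N
(C → A) ∨ ((C ∧ C) ∨ A) = N ∨ N = N
A ∨ ((C → A) ∨ ((C ∧ C) ∨ A)) = 0 ∨ N = N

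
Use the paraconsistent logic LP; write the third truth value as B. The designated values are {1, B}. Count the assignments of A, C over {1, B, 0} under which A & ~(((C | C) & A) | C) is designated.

Designated under: (A=1, C=B); (A=1, C=0); (A=B, C=B); (A=B, C=0).

4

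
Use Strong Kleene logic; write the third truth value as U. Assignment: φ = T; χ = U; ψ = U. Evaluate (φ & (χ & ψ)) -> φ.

χ & ψ = U & U = U
φ & (χ & ψ) = T & U = U
(φ & (χ & ψ)) -> φ = U -> T = T  [~U | T]

T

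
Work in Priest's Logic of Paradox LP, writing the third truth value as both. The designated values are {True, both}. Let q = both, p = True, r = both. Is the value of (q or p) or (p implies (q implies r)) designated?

q or p = both or True = True
q implies r = both implies both = both
p implies (q implies r) = True implies both = both
(q or p) or (p implies (q implies r)) = True or both = True
True ∈ {True, both}.

Yes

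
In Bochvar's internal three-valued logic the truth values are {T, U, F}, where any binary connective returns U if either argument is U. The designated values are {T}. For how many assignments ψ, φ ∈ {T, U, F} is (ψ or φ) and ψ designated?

2

Designated under: (ψ=T, φ=T); (ψ=T, φ=F).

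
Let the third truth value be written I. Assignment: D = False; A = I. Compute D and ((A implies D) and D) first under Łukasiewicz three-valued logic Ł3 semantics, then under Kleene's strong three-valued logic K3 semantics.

False; False

In Łukasiewicz three-valued logic Ł3: A implies D = I implies False = I  [min(1, 1−½+0)]
(A implies D) and D = I and False = False
D and ((A implies D) and D) = False and False = False
In Kleene's strong three-valued logic K3: A implies D = I implies False = I  [not I or False]
(A implies D) and D = I and False = False
D and ((A implies D) and D) = False and False = False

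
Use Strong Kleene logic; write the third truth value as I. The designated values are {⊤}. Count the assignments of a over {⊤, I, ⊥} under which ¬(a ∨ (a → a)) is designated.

0

a=⊤: ⊥ ·
a=I: I ·
a=⊥: ⊥ ·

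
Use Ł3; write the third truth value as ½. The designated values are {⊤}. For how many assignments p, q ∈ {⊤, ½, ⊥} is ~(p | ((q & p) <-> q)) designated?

1

Designated under: (p=⊥, q=⊤).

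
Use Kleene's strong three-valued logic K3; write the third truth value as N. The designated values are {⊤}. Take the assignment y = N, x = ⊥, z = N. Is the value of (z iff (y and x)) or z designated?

No

y and x = N and ⊥ = ⊥
z iff (y and x) = N iff ⊥ = N
(z iff (y and x)) or z = N or N = N
N ∉ {⊤}.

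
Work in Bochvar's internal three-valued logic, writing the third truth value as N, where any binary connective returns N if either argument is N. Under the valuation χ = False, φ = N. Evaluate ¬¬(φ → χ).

φ → χ = N → False = N
¬(φ → χ) = ¬N = N
¬¬(φ → χ) = ¬N = N

N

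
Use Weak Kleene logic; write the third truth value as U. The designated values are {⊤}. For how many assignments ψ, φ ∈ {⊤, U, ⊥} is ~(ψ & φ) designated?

Designated under: (ψ=⊤, φ=⊥); (ψ=⊥, φ=⊤); (ψ=⊥, φ=⊥).

3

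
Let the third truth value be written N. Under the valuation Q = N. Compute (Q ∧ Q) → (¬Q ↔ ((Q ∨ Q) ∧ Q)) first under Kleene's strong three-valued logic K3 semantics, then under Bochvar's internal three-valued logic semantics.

In Kleene's strong three-valued logic K3: Q ∧ Q = N ∧ N = N
¬Q = ¬N = N
Q ∨ Q = N ∨ N = N
(Q ∨ Q) ∧ Q = N ∧ N = N
¬Q ↔ ((Q ∨ Q) ∧ Q) = N ↔ N = N
(Q ∧ Q) → (¬Q ↔ ((Q ∨ Q) ∧ Q)) = N → N = N
In Bochvar's internal three-valued logic: Q ∧ Q = N ∧ N = N
¬Q = ¬N = N
Q ∨ Q = N ∨ N = N
(Q ∨ Q) ∧ Q = N ∧ N = N
¬Q ↔ ((Q ∨ Q) ∧ Q) = N ↔ N = N
(Q ∧ Q) → (¬Q ↔ ((Q ∨ Q) ∧ Q)) = N → N = N  [any arg is the third value ⇒ result is the third value]

N; N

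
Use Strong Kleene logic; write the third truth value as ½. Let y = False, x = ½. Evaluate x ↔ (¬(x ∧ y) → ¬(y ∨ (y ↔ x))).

x ∧ y = ½ ∧ False = False
¬(x ∧ y) = ¬False = True
y ↔ x = False ↔ ½ = ½
y ∨ (y ↔ x) = False ∨ ½ = ½
¬(y ∨ (y ↔ x)) = ¬½ = ½
¬(x ∧ y) → ¬(y ∨ (y ↔ x)) = True → ½ = ½  [¬True ∨ ½]
x ↔ (¬(x ∧ y) → ¬(y ∨ (y ↔ x))) = ½ ↔ ½ = ½

½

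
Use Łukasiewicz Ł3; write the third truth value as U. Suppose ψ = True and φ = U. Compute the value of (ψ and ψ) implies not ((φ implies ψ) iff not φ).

ψ and ψ = True and True = True
φ implies ψ = U implies True = True  [min(1, 1−½+1)]
not φ = not U = U
(φ implies ψ) iff not φ = True iff U = U
not ((φ implies ψ) iff not φ) = not U = U
(ψ and ψ) implies not ((φ implies ψ) iff not φ) = True implies U = U

U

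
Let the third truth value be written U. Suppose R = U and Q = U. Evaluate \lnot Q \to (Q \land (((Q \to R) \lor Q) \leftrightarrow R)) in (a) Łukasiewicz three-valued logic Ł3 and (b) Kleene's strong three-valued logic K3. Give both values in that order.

T; U

In Łukasiewicz three-valued logic Ł3: \lnot Q = \lnot U = U
Q \to R = U \to U = T
(Q \to R) \lor Q = T \lor U = T
((Q \to R) \lor Q) \leftrightarrow R = T \leftrightarrow U = U
Q \land (((Q \to R) \lor Q) \leftrightarrow R) = U \land U = U
\lnot Q \to (Q \land (((Q \to R) \lor Q) \leftrightarrow R)) = U \to U = T
In Kleene's strong three-valued logic K3: \lnot Q = \lnot U = U
Q \to R = U \to U = U
(Q \to R) \lor Q = U \lor U = U
((Q \to R) \lor Q) \leftrightarrow R = U \leftrightarrow U = U
Q \land (((Q \to R) \lor Q) \leftrightarrow R) = U \land U = U
\lnot Q \to (Q \land (((Q \to R) \lor Q) \leftrightarrow R)) = U \to U = U
They differ because Łukasiewicz three-valued logic Ł3 and Kleene's strong three-valued logic K3 treat U differently under implication.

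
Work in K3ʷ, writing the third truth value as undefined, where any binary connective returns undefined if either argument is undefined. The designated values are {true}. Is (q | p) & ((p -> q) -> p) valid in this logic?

Countermodel: q=true, p=undefined gives undefined, which is not designated.

No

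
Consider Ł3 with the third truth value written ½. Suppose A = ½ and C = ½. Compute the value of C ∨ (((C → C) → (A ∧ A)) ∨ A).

C → C = ½ → ½ = T  [min(1, 1−½+½)]
A ∧ A = ½ ∧ ½ = ½
(C → C) → (A ∧ A) = T → ½ = ½
((C → C) → (A ∧ A)) ∨ A = ½ ∨ ½ = ½
C ∨ (((C → C) → (A ∧ A)) ∨ A) = ½ ∨ ½ = ½

½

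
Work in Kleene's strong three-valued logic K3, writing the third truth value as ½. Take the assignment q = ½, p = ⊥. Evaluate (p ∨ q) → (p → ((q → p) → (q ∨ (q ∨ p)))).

p ∨ q = ⊥ ∨ ½ = ½
q → p = ½ → ⊥ = ½  [¬½ ∨ ⊥]
q ∨ p = ½ ∨ ⊥ = ½
q ∨ (q ∨ p) = ½ ∨ ½ = ½
(q → p) → (q ∨ (q ∨ p)) = ½ → ½ = ½
p → ((q → p) → (q ∨ (q ∨ p))) = ⊥ → ½ = ⊤
(p ∨ q) → (p → ((q → p) → (q ∨ (q ∨ p)))) = ½ → ⊤ = ⊤

⊤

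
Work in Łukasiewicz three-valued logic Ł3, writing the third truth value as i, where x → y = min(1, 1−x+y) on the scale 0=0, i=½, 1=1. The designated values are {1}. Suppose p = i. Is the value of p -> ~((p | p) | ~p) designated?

p | p = i | i = i
~p = ~i = i
(p | p) | ~p = i | i = i
~((p | p) | ~p) = ~i = i
p -> ~((p | p) | ~p) = i -> i = 1
1 ∈ {1}.

Yes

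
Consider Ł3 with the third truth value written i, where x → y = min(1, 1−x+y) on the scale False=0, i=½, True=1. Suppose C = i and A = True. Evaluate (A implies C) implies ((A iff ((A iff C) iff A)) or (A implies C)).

True

A implies C = True implies i = i
A iff C = True iff i = i
(A iff C) iff A = i iff True = i
A iff ((A iff C) iff A) = True iff i = i
A implies C = True implies i = i
(A iff ((A iff C) iff A)) or (A implies C) = i or i = i
(A implies C) implies ((A iff ((A iff C) iff A)) or (A implies C)) = i implies i = True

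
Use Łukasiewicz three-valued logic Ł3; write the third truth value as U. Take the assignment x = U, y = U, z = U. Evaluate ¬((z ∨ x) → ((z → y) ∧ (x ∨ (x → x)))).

z ∨ x = U ∨ U = U
z → y = U → U = true  [min(1, 1−½+½)]
x → x = U → U = true
x ∨ (x → x) = U ∨ true = true
(z → y) ∧ (x ∨ (x → x)) = true ∧ true = true
(z ∨ x) → ((z → y) ∧ (x ∨ (x → x))) = U → true = true
¬((z ∨ x) → ((z → y) ∧ (x ∨ (x → x)))) = ¬true = false

false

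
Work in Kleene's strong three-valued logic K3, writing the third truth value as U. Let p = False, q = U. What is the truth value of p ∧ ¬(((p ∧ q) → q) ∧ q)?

False

p ∧ q = False ∧ U = False
(p ∧ q) → q = False → U = True  [¬False ∨ U]
((p ∧ q) → q) ∧ q = True ∧ U = U
¬(((p ∧ q) → q) ∧ q) = ¬U = U
p ∧ ¬(((p ∧ q) → q) ∧ q) = False ∧ U = False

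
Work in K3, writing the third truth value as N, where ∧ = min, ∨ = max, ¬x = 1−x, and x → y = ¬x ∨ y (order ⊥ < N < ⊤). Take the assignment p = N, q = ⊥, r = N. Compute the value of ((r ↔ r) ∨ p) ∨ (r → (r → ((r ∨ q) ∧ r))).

r ↔ r = N ↔ N = N
(r ↔ r) ∨ p = N ∨ N = N
r ∨ q = N ∨ ⊥ = N
(r ∨ q) ∧ r = N ∧ N = N
r → ((r ∨ q) ∧ r) = N → N = N
r → (r → ((r ∨ q) ∧ r)) = N → N = N
((r ↔ r) ∨ p) ∨ (r → (r → ((r ∨ q) ∧ r))) = N ∨ N = N

N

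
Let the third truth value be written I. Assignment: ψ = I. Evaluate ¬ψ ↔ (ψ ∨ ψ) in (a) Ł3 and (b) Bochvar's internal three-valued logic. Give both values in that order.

T; I

In Ł3: ¬ψ = ¬I = I
ψ ∨ ψ = I ∨ I = I
¬ψ ↔ (ψ ∨ ψ) = I ↔ I = T  [1 − |½−½|]
In Bochvar's internal three-valued logic: ¬ψ = ¬I = I
ψ ∨ ψ = I ∨ I = I
¬ψ ↔ (ψ ∨ ψ) = I ↔ I = I
They differ because Ł3 and Bochvar's internal three-valued logic treat I differently under the binary connectives.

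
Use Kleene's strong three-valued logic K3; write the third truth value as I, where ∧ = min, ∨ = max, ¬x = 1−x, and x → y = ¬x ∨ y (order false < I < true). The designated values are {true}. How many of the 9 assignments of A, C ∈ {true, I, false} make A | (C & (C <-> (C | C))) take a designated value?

5

Of the 9 assignments, 5 give a value in {true}.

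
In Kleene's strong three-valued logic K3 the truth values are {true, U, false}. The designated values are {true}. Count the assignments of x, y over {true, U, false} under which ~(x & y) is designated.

5

Of the 9 assignments, 5 give a value in {true}.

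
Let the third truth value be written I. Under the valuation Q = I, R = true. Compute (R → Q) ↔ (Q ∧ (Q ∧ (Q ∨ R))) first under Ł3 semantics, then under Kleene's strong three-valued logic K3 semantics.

true; I

In Ł3: R → Q = true → I = I  [min(1, 1−1+½)]
Q ∨ R = I ∨ true = true
Q ∧ (Q ∨ R) = I ∧ true = I
Q ∧ (Q ∧ (Q ∨ R)) = I ∧ I = I
(R → Q) ↔ (Q ∧ (Q ∧ (Q ∨ R))) = I ↔ I = true
In Kleene's strong three-valued logic K3: R → Q = true → I = I  [¬true ∨ I]
Q ∨ R = I ∨ true = true
Q ∧ (Q ∨ R) = I ∧ true = I
Q ∧ (Q ∧ (Q ∨ R)) = I ∧ I = I
(R → Q) ↔ (Q ∧ (Q ∧ (Q ∨ R))) = I ↔ I = I
They differ because Ł3 and Kleene's strong three-valued logic K3 treat I differently under implication.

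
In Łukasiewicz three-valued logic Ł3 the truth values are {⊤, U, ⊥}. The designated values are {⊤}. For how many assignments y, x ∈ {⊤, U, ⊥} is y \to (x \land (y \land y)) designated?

Of the 9 assignments, 6 give a value in {⊤}.

6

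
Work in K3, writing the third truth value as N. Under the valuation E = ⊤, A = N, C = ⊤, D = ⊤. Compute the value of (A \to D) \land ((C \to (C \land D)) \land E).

⊤

A \to D = N \to ⊤ = ⊤  [\lnot N \lor ⊤]
C \land D = ⊤ \land ⊤ = ⊤
C \to (C \land D) = ⊤ \to ⊤ = ⊤
(C \to (C \land D)) \land E = ⊤ \land ⊤ = ⊤
(A \to D) \land ((C \to (C \land D)) \land E) = ⊤ \land ⊤ = ⊤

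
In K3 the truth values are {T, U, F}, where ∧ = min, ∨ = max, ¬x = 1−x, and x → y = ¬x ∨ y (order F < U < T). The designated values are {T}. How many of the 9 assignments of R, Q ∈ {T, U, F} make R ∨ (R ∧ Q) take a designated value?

Designated under: (R=T, Q=T); (R=T, Q=U); (R=T, Q=F).

3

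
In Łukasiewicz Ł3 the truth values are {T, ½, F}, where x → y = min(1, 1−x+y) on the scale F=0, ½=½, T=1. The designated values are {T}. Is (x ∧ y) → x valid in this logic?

Every assignment of x, y over {T, ½, F} gives a value in {T}.
In particular, with x=½, y=½: (x ∧ y) → x = T.

Yes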